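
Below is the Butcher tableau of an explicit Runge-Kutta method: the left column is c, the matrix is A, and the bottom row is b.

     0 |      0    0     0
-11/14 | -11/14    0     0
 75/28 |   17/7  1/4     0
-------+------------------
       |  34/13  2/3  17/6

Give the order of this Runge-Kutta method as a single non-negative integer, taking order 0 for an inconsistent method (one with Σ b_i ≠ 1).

0

b = (34/13, 2/3, 17/6)
c = (0, -11/14, 75/28)
Ac = (0, 0, -11/56)
Σ b_i: 34/13·1 + 2/3·1 + 17/6·1 = 159/26 ≠ 1 ⇒ order 0.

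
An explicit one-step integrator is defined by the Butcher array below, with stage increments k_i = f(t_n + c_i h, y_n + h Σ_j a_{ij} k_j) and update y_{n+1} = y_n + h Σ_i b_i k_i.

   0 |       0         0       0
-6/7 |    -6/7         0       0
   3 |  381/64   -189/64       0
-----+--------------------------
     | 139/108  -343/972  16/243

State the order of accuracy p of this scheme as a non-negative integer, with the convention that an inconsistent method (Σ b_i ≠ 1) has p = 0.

3

b = (139/108, -343/972, 16/243)
c = (0, -6/7, 3)
Ac = (0, 0, 81/32)
Σ b_i: 139/108·1 + (-343/972)·1 + 16/243·1 = 1 ✓
b·c: (-343/972)·(-6/7) + 16/243·3 = 1/2 ✓
b·c²: (-343/972)·36/49 + 16/243·9 = 1/3 ✓
b·Ac: 16/243·81/32 = 1/6 ✓; 3 stages ⇒ order 3.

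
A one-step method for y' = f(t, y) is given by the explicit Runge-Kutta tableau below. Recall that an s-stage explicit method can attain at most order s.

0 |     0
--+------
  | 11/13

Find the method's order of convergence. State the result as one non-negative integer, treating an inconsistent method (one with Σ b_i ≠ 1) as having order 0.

b = (11/13)
c = (0)
Σ b_i: 11/13·1 = 11/13 ≠ 1 ⇒ order 0.

0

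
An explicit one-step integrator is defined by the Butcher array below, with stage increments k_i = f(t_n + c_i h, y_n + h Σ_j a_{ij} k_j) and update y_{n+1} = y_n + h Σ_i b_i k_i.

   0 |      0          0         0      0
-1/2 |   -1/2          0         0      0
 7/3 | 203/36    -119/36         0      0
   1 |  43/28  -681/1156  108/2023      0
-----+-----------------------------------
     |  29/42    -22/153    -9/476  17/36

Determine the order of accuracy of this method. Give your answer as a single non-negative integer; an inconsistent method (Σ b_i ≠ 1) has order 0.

b = (29/42, -22/153, -9/476, 17/36)
c = (0, -1/2, 7/3, 1)
Ac = (0, 0, 119/72, 57/136)
Σ b_i: 29/42·1 + (-22/153)·1 + (-9/476)·1 + 17/36·1 = 1 ✓
b·c: (-22/153)·(-1/2) + (-9/476)·7/3 + 17/36·1 = 1/2 ✓
b·c²: (-22/153)·1/4 + (-9/476)·49/9 + 17/36·1 = 1/3 ✓
b·Ac: (-9/476)·119/72 + 17/36·57/136 = 1/6 ✓
b·c³: (-22/153)·(-1/8) + (-9/476)·343/27 + 17/36·1 = 1/4 ✓
b·(c∘Ac): (-9/476)·833/216 + 17/36·57/136 = 1/8 ✓
b·Ac²: (-9/476)·(-119/144) + 17/36·39/272 = 1/12 ✓
b·A²c: 17/36·3/34 = 1/24 ✓; 4 stages ⇒ order 4.

4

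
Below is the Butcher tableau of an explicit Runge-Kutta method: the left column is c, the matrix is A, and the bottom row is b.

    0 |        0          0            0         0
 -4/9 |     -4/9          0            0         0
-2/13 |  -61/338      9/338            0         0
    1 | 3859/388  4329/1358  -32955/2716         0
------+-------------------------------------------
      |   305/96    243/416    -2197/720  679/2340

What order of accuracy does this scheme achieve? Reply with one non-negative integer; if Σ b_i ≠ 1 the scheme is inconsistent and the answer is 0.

4

b = (305/96, 243/416, -2197/720, 679/2340)
c = (0, -4/9, -2/13, 1)
Ac = (0, 0, -2/169, 611/1358)
Σ b_i: 305/96·1 + 243/416·1 + (-2197/720)·1 + 679/2340·1 = 1 ✓
b·c: 243/416·(-4/9) + (-2197/720)·(-2/13) + 679/2340·1 = 1/2 ✓
b·c²: 243/416·16/81 + (-2197/720)·4/169 + 679/2340·1 = 1/3 ✓
b·Ac: (-2197/720)·(-2/169) + 679/2340·611/1358 = 1/6 ✓
b·c³: 243/416·(-64/729) + (-2197/720)·(-8/2197) + 679/2340·1 = 1/4 ✓
b·(c∘Ac): (-2197/720)·4/2197 + 679/2340·611/1358 = 1/8 ✓
b·Ac²: (-2197/720)·8/1521 + 679/2340·299/873 = 1/12 ✓
b·A²c: 679/2340·195/1358 = 1/24 ✓; 4 stages ⇒ order 4.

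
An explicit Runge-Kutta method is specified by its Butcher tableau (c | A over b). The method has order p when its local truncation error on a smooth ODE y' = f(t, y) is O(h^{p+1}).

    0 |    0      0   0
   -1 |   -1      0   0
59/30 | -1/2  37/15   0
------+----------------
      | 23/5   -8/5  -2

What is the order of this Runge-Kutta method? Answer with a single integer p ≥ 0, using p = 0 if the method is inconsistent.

1

b = (23/5, -8/5, -2)
c = (0, -1, 59/30)
Ac = (0, 0, -37/15)
Σ b_i: 23/5·1 + (-8/5)·1 + (-2)·1 = 1 ✓
b·c: (-8/5)·(-1) + (-2)·59/30 = -7/3 ≠ 1/2 ⇒ order 1.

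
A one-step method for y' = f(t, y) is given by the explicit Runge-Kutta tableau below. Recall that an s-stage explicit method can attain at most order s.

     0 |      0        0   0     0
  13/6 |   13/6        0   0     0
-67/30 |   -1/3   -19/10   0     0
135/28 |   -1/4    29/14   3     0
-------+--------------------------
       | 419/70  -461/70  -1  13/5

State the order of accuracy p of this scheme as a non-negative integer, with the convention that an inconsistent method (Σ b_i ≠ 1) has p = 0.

b = (419/70, -461/70, -1, 13/5)
c = (0, 13/6, -67/30, 135/28)
Ac = (0, 0, -247/60, -929/420)
Σ b_i: 419/70·1 + (-461/70)·1 + (-1)·1 + 13/5·1 = 1 ✓
b·c: (-461/70)·13/6 + (-1)·(-67/30) + 13/5·135/28 = 1/2 ✓
b·c²: (-461/70)·169/36 + (-1)·4489/900 + 13/5·18225/784 = 1442717/58800 ≠ 1/3 ⇒ order 2.
b·Ac: (-1)·(-247/60) + 13/5·(-929/420) = -286/175 ≠ 1/6

2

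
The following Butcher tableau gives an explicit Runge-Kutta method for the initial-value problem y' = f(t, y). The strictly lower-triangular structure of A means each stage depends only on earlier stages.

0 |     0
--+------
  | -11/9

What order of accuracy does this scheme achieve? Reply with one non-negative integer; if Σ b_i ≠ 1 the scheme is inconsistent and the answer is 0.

b = (-11/9)
c = (0)
Σ b_i: (-11/9)·1 = -11/9 ≠ 1 ⇒ order 0.

0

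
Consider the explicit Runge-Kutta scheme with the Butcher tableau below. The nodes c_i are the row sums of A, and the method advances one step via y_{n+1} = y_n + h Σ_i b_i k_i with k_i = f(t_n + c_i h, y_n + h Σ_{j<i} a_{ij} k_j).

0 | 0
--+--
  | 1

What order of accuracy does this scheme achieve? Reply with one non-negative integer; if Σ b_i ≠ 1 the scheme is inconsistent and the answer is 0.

1

b = (1)
c = (0)
Σ b_i: 1·1 = 1 ✓; 1 stage ⇒ order 1.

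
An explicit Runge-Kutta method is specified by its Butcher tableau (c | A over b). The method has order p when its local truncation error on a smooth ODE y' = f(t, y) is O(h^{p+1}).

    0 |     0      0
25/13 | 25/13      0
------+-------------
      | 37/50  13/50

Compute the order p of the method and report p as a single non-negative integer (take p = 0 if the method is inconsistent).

2

b = (37/50, 13/50)
c = (0, 25/13)
Σ b_i: 37/50·1 + 13/50·1 = 1 ✓
b·c: 13/50·25/13 = 1/2 ✓; 2 stages ⇒ order 2.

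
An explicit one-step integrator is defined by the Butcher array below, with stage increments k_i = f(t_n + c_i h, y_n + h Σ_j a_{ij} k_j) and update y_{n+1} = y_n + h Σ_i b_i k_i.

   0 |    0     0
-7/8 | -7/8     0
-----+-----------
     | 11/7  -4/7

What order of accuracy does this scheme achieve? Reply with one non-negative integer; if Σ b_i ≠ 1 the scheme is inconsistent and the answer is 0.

2

b = (11/7, -4/7)
c = (0, -7/8)
Σ b_i: 11/7·1 + (-4/7)·1 = 1 ✓
b·c: (-4/7)·(-7/8) = 1/2 ✓; 2 stages ⇒ order 2.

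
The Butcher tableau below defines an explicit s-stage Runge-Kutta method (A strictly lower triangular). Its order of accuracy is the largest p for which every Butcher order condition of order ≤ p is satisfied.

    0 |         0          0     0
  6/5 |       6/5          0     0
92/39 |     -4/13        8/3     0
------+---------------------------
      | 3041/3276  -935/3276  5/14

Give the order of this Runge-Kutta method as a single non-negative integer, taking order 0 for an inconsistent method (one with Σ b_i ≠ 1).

2

b = (3041/3276, -935/3276, 5/14)
c = (0, 6/5, 92/39)
Ac = (0, 0, 16/5)
Σ b_i: 3041/3276·1 + (-935/3276)·1 + 5/14·1 = 1 ✓
b·c: (-935/3276)·6/5 + 5/14·92/39 = 1/2 ✓
b·c²: (-935/3276)·36/25 + 5/14·8464/1521 = 83921/53235 ≠ 1/3 ⇒ order 2.
b·Ac: 5/14·16/5 = 8/7 ≠ 1/6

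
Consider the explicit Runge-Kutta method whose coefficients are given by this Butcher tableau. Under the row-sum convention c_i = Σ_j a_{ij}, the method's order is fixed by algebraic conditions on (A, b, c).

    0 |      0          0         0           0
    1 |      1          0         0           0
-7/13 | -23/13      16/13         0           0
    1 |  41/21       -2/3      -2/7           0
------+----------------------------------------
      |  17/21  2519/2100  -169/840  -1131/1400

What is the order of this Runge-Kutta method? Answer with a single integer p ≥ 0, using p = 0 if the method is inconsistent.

b = (17/21, 2519/2100, -169/840, -1131/1400)
c = (0, 1, -7/13, 1)
Ac = (0, 0, 16/13, -20/39)
Σ b_i: 17/21·1 + 2519/2100·1 + (-169/840)·1 + (-1131/1400)·1 = 1 ✓
b·c: 2519/2100·1 + (-169/840)·(-7/13) + (-1131/1400)·1 = 1/2 ✓
b·c²: 2519/2100·1 + (-169/840)·49/169 + (-1131/1400)·1 = 1/3 ✓
b·Ac: (-169/840)·16/13 + (-1131/1400)·(-20/39) = 1/6 ✓
b·c³: 2519/2100·1 + (-169/840)·(-343/2197) + (-1131/1400)·1 = 11/26 ≠ 1/4 ⇒ order 3.
b·(c∘Ac): (-169/840)·(-112/169) + (-1131/1400)·(-20/39) = 23/42 ≠ 1/8
b·Ac²: (-169/840)·16/13 + (-1131/1400)·(-380/507) = 977/2730 ≠ 1/12
b·A²c: (-1131/1400)·(-32/91) = 348/1225 ≠ 1/24

3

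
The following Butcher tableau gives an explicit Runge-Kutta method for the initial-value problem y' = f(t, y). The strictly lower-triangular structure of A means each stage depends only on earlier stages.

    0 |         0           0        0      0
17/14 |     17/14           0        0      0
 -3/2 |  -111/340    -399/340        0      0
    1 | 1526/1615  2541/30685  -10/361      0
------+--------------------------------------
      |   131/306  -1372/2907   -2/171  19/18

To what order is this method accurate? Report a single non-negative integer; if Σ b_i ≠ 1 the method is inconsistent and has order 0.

4

b = (131/306, -1372/2907, -2/171, 19/18)
c = (0, 17/14, -3/2, 1)
Ac = (0, 0, -57/40, 27/190)
Σ b_i: 131/306·1 + (-1372/2907)·1 + (-2/171)·1 + 19/18·1 = 1 ✓
b·c: (-1372/2907)·17/14 + (-2/171)·(-3/2) + 19/18·1 = 1/2 ✓
b·c²: (-1372/2907)·289/196 + (-2/171)·9/4 + 19/18·1 = 1/3 ✓
b·Ac: (-2/171)·(-57/40) + 19/18·27/190 = 1/6 ✓
b·c³: (-1372/2907)·4913/2744 + (-2/171)·(-27/8) + 19/18·1 = 1/4 ✓
b·(c∘Ac): (-2/171)·171/80 + 19/18·27/190 = 1/8 ✓
b·Ac²: (-2/171)·(-969/560) + 19/18·159/2660 = 1/12 ✓
b·A²c: 19/18·3/76 = 1/24 ✓; 4 stages ⇒ order 4.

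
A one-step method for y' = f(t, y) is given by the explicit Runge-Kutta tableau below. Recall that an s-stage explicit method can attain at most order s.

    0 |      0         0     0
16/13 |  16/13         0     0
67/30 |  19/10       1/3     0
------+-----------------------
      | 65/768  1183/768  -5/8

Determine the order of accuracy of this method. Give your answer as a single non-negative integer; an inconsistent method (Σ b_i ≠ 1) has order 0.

2

b = (65/768, 1183/768, -5/8)
c = (0, 16/13, 67/30)
Ac = (0, 0, 16/39)
Σ b_i: 65/768·1 + 1183/768·1 + (-5/8)·1 = 1 ✓
b·c: 1183/768·16/13 + (-5/8)·67/30 = 1/2 ✓
b·c²: 1183/768·256/169 + (-5/8)·4489/900 = -1129/1440 ≠ 1/3 ⇒ order 2.
b·Ac: (-5/8)·16/39 = -10/39 ≠ 1/6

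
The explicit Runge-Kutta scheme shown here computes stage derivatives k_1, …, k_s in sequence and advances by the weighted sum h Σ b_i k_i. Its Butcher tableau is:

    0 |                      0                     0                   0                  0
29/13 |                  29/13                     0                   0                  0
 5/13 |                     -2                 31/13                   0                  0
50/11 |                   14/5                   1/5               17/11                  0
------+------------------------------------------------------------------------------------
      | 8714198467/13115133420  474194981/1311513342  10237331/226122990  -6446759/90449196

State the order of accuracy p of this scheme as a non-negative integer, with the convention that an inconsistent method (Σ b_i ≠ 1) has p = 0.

3

b = (8714198467/13115133420, 474194981/1311513342, 10237331/226122990, -6446759/90449196)
c = (0, 29/13, 5/13, 50/11)
Ac = (0, 0, 899/169, 744/715)
Σ b_i: 8714198467/13115133420·1 + 474194981/1311513342·1 + 10237331/226122990·1 + (-6446759/90449196)·1 = 1 ✓
b·c: 474194981/1311513342·29/13 + 10237331/226122990·5/13 + (-6446759/90449196)·50/11 = 1/2 ✓
b·c²: 474194981/1311513342·841/169 + 10237331/226122990·25/169 + (-6446759/90449196)·2500/121 = 1/3 ✓
b·Ac: 10237331/226122990·899/169 + (-6446759/90449196)·744/715 = 1/6 ✓
b·c³: 474194981/1311513342·24389/2197 + 10237331/226122990·125/2197 + (-6446759/90449196)·125000/1331 = -37516405798/14012087947 ≠ 1/4 ⇒ order 3.
b·(c∘Ac): 10237331/226122990·4495/2197 + (-6446759/90449196)·7440/1573 = -60278117/246547002 ≠ 1/8
b·Ac²: 10237331/226122990·26071/2197 + (-6446759/90449196)·11376/9295 = 3439402621/7642957062 ≠ 1/12
b·A²c: (-6446759/90449196)·15283/1859 = -288932017/493094004 ≠ 1/24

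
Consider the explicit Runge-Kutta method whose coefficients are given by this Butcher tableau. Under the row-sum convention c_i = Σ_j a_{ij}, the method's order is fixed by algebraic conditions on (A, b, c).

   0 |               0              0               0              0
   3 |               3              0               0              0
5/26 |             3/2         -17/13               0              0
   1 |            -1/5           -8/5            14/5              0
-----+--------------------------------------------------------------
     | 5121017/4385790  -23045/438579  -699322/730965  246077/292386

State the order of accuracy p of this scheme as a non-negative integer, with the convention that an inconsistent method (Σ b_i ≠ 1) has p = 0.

3

b = (5121017/4385790, -23045/438579, -699322/730965, 246077/292386)
c = (0, 3, 5/26, 1)
Ac = (0, 0, -51/13, -277/65)
Σ b_i: 5121017/4385790·1 + (-23045/438579)·1 + (-699322/730965)·1 + 246077/292386·1 = 1 ✓
b·c: (-23045/438579)·3 + (-699322/730965)·5/26 + 246077/292386·1 = 1/2 ✓
b·c²: (-23045/438579)·9 + (-699322/730965)·25/676 + 246077/292386·1 = 1/3 ✓
b·Ac: (-699322/730965)·(-51/13) + 246077/292386·(-277/65) = 1/6 ✓
b·c³: (-23045/438579)·27 + (-699322/730965)·125/17576 + 246077/292386·1 = -4438783/7602036 ≠ 1/4 ⇒ order 3.
b·(c∘Ac): (-699322/730965)·(-255/338) + 246077/292386·(-277/65) = -4188143/1461930 ≠ 1/8
b·Ac²: (-699322/730965)·(-153/13) + 246077/292386·(-24161/1690) = -5871701/7602036 ≠ 1/12
b·A²c: 246077/292386·(-714/65) = -2252551/243655 ≠ 1/24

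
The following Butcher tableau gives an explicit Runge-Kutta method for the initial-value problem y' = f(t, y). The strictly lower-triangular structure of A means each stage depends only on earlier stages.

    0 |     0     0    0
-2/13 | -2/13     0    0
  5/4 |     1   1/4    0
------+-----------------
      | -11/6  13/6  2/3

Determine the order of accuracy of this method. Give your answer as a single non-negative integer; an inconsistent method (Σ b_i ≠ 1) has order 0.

2

b = (-11/6, 13/6, 2/3)
c = (0, -2/13, 5/4)
Ac = (0, 0, -1/26)
Σ b_i: (-11/6)·1 + 13/6·1 + 2/3·1 = 1 ✓
b·c: 13/6·(-2/13) + 2/3·5/4 = 1/2 ✓
b·c²: 13/6·4/169 + 2/3·25/16 = 341/312 ≠ 1/3 ⇒ order 2.
b·Ac: 2/3·(-1/26) = -1/39 ≠ 1/6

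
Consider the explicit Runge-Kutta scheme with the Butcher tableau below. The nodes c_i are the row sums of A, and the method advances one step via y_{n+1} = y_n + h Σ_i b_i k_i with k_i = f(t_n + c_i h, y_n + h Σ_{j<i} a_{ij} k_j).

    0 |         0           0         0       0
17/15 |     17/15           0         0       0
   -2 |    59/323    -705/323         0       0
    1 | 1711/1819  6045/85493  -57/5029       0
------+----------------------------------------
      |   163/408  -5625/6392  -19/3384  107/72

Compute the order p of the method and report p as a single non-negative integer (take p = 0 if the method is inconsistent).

4

b = (163/408, -5625/6392, -19/3384, 107/72)
c = (0, 17/15, -2, 1)
Ac = (0, 0, -47/19, 11/107)
Σ b_i: 163/408·1 + (-5625/6392)·1 + (-19/3384)·1 + 107/72·1 = 1 ✓
b·c: (-5625/6392)·17/15 + (-19/3384)·(-2) + 107/72·1 = 1/2 ✓
b·c²: (-5625/6392)·289/225 + (-19/3384)·4 + 107/72·1 = 1/3 ✓
b·Ac: (-19/3384)·(-47/19) + 107/72·11/107 = 1/6 ✓
b·c³: (-5625/6392)·4913/3375 + (-19/3384)·(-8) + 107/72·1 = 1/4 ✓
b·(c∘Ac): (-19/3384)·94/19 + 107/72·11/107 = 1/8 ✓
b·Ac²: (-19/3384)·(-799/285) + 107/72·73/1605 = 1/12 ✓
b·A²c: 107/72·3/107 = 1/24 ✓; 4 stages ⇒ order 4.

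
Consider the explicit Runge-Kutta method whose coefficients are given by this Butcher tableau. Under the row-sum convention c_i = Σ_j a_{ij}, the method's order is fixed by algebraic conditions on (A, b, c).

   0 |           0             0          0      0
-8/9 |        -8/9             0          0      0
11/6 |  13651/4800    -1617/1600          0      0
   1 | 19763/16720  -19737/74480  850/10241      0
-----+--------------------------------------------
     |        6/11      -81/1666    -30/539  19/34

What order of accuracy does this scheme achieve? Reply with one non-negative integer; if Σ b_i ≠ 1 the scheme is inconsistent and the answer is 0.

4

b = (6/11, -81/1666, -30/539, 19/34)
c = (0, -8/9, 11/6, 1)
Ac = (0, 0, 539/600, 221/570)
Σ b_i: 6/11·1 + (-81/1666)·1 + (-30/539)·1 + 19/34·1 = 1 ✓
b·c: (-81/1666)·(-8/9) + (-30/539)·11/6 + 19/34·1 = 1/2 ✓
b·c²: (-81/1666)·64/81 + (-30/539)·121/36 + 19/34·1 = 1/3 ✓
b·Ac: (-30/539)·539/600 + 19/34·221/570 = 1/6 ✓
b·c³: (-81/1666)·(-512/729) + (-30/539)·1331/216 + 19/34·1 = 1/4 ✓
b·(c∘Ac): (-30/539)·5929/3600 + 19/34·221/570 = 1/8 ✓
b·Ac²: (-30/539)·(-539/675) + 19/34·119/1710 = 1/12 ✓
b·A²c: 19/34·17/228 = 1/24 ✓; 4 stages ⇒ order 4.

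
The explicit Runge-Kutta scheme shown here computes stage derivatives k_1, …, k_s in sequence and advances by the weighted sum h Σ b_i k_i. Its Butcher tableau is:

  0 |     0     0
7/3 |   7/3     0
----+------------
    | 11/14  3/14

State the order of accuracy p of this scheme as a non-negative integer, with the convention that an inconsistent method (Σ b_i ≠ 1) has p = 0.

b = (11/14, 3/14)
c = (0, 7/3)
Σ b_i: 11/14·1 + 3/14·1 = 1 ✓
b·c: 3/14·7/3 = 1/2 ✓; 2 stages ⇒ order 2.

2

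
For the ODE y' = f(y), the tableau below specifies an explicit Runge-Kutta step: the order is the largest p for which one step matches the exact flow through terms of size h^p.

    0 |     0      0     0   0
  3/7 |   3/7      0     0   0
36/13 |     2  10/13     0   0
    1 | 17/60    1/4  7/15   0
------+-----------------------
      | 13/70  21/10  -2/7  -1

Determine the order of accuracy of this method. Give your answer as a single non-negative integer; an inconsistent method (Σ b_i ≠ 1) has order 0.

1

b = (13/70, 21/10, -2/7, -1)
c = (0, 3/7, 36/13, 1)
Ac = (0, 0, 30/91, 2547/1820)
Σ b_i: 13/70·1 + 21/10·1 + (-2/7)·1 + (-1)·1 = 1 ✓
b·c: 21/10·3/7 + (-2/7)·36/13 + (-1)·1 = -811/910 ≠ 1/2 ⇒ order 1.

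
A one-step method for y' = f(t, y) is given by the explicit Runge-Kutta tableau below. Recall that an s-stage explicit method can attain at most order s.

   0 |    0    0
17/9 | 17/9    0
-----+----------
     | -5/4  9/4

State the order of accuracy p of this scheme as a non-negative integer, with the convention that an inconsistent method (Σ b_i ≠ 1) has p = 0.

1

b = (-5/4, 9/4)
c = (0, 17/9)
Σ b_i: (-5/4)·1 + 9/4·1 = 1 ✓
b·c: 9/4·17/9 = 17/4 ≠ 1/2 ⇒ order 1.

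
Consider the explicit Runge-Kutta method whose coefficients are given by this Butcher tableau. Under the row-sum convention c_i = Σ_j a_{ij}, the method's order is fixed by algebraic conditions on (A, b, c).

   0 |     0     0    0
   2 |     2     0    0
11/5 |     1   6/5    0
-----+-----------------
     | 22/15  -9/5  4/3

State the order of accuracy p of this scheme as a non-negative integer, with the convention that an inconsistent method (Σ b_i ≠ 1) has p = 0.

1

b = (22/15, -9/5, 4/3)
c = (0, 2, 11/5)
Ac = (0, 0, 12/5)
Σ b_i: 22/15·1 + (-9/5)·1 + 4/3·1 = 1 ✓
b·c: (-9/5)·2 + 4/3·11/5 = -2/3 ≠ 1/2 ⇒ order 1.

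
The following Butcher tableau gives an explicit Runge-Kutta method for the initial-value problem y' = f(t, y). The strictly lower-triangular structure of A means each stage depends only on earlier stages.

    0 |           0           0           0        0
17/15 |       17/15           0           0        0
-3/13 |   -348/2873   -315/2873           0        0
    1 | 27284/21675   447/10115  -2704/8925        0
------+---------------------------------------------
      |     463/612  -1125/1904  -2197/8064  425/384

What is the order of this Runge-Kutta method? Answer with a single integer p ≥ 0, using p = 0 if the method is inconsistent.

b = (463/612, -1125/1904, -2197/8064, 425/384)
c = (0, 17/15, -3/13, 1)
Ac = (0, 0, -21/169, 3/25)
Σ b_i: 463/612·1 + (-1125/1904)·1 + (-2197/8064)·1 + 425/384·1 = 1 ✓
b·c: (-1125/1904)·17/15 + (-2197/8064)·(-3/13) + 425/384·1 = 1/2 ✓
b·c²: (-1125/1904)·289/225 + (-2197/8064)·9/169 + 425/384·1 = 1/3 ✓
b·Ac: (-2197/8064)·(-21/169) + 425/384·3/25 = 1/6 ✓
b·c³: (-1125/1904)·4913/3375 + (-2197/8064)·(-27/2197) + 425/384·1 = 1/4 ✓
b·(c∘Ac): (-2197/8064)·63/2197 + 425/384·3/25 = 1/8 ✓
b·Ac²: (-2197/8064)·(-119/845) + 425/384·259/6375 = 1/12 ✓
b·A²c: 425/384·16/425 = 1/24 ✓; 4 stages ⇒ order 4.

4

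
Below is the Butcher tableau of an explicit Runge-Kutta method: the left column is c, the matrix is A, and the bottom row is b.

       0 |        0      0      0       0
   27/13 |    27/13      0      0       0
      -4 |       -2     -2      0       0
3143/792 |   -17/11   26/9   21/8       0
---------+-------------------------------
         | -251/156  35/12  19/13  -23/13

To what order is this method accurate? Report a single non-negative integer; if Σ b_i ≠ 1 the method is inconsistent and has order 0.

1

b = (-251/156, 35/12, 19/13, -23/13)
c = (0, 27/13, -4, 3143/792)
Ac = (0, 0, -54/13, -9/2)
Σ b_i: (-251/156)·1 + 35/12·1 + 19/13·1 + (-23/13)·1 = 1 ✓
b·c: 35/12·27/13 + 19/13·(-4) + (-23/13)·3143/792 = -70111/10296 ≠ 1/2 ⇒ order 1.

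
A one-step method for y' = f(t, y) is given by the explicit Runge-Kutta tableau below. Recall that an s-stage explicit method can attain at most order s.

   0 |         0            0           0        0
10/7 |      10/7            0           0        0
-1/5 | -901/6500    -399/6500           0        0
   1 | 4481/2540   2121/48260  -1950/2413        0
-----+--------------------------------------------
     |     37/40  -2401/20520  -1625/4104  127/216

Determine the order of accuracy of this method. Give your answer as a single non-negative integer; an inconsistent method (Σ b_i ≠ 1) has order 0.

4

b = (37/40, -2401/20520, -1625/4104, 127/216)
c = (0, 10/7, -1/5, 1)
Ac = (0, 0, -57/650, 57/254)
Σ b_i: 37/40·1 + (-2401/20520)·1 + (-1625/4104)·1 + 127/216·1 = 1 ✓
b·c: (-2401/20520)·10/7 + (-1625/4104)·(-1/5) + 127/216·1 = 1/2 ✓
b·c²: (-2401/20520)·100/49 + (-1625/4104)·1/25 + 127/216·1 = 1/3 ✓
b·Ac: (-1625/4104)·(-57/650) + 127/216·57/254 = 1/6 ✓
b·c³: (-2401/20520)·1000/343 + (-1625/4104)·(-1/125) + 127/216·1 = 1/4 ✓
b·(c∘Ac): (-1625/4104)·57/3250 + 127/216·57/254 = 1/8 ✓
b·Ac²: (-1625/4104)·(-57/455) + 127/216·51/889 = 1/12 ✓
b·A²c: 127/216·9/127 = 1/24 ✓; 4 stages ⇒ order 4.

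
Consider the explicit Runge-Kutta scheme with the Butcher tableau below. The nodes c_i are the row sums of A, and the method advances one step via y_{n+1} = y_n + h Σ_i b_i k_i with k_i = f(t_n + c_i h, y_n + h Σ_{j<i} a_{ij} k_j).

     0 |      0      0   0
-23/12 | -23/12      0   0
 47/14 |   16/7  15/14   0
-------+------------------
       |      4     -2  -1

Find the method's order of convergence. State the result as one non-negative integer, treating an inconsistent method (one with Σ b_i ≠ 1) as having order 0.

b = (4, -2, -1)
c = (0, -23/12, 47/14)
Ac = (0, 0, -115/56)
Σ b_i: 4·1 + (-2)·1 + (-1)·1 = 1 ✓
b·c: (-2)·(-23/12) + (-1)·47/14 = 10/21 ≠ 1/2 ⇒ order 1.

1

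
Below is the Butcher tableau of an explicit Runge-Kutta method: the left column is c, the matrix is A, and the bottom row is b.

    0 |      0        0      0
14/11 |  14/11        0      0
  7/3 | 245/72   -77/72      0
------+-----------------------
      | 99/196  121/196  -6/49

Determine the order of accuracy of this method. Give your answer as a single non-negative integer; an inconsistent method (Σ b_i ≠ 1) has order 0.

b = (99/196, 121/196, -6/49)
c = (0, 14/11, 7/3)
Ac = (0, 0, -49/36)
Σ b_i: 99/196·1 + 121/196·1 + (-6/49)·1 = 1 ✓
b·c: 121/196·14/11 + (-6/49)·7/3 = 1/2 ✓
b·c²: 121/196·196/121 + (-6/49)·49/9 = 1/3 ✓
b·Ac: (-6/49)·(-49/36) = 1/6 ✓; 3 stages ⇒ order 3.

3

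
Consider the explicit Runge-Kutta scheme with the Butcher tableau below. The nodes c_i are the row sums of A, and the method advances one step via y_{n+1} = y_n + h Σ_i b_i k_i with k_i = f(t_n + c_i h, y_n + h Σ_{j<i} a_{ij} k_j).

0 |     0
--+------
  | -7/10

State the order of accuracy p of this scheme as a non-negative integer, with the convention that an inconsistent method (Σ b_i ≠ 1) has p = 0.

b = (-7/10)
c = (0)
Σ b_i: (-7/10)·1 = -7/10 ≠ 1 ⇒ order 0.

0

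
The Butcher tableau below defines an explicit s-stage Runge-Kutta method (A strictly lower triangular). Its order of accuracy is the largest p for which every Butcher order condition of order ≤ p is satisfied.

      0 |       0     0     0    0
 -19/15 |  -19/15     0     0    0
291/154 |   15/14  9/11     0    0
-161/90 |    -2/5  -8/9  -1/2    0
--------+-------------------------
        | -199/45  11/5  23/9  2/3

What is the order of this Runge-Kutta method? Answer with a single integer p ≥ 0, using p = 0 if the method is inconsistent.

1

b = (-199/45, 11/5, 23/9, 2/3)
c = (0, -19/15, 291/154, -161/90)
Ac = (0, 0, -57/55, 7531/41580)
Σ b_i: (-199/45)·1 + 11/5·1 + 23/9·1 + 2/3·1 = 1 ✓
b·c: 11/5·(-19/15) + 23/9·291/154 + 2/3·(-161/90) = 88331/103950 ≠ 1/2 ⇒ order 1.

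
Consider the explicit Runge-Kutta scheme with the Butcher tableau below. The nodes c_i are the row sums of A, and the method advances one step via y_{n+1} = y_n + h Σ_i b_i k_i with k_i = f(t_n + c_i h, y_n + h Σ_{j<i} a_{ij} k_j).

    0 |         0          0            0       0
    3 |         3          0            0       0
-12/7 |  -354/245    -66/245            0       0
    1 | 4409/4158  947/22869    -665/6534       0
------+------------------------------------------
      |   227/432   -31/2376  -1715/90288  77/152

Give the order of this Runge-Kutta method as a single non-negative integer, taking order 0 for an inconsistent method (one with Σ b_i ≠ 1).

4

b = (227/432, -31/2376, -1715/90288, 77/152)
c = (0, 3, -12/7, 1)
Ac = (0, 0, -198/245, 23/77)
Σ b_i: 227/432·1 + (-31/2376)·1 + (-1715/90288)·1 + 77/152·1 = 1 ✓
b·c: (-31/2376)·3 + (-1715/90288)·(-12/7) + 77/152·1 = 1/2 ✓
b·c²: (-31/2376)·9 + (-1715/90288)·144/49 + 77/152·1 = 1/3 ✓
b·Ac: (-1715/90288)·(-198/245) + 77/152·23/77 = 1/6 ✓
b·c³: (-31/2376)·27 + (-1715/90288)·(-1728/343) + 77/152·1 = 1/4 ✓
b·(c∘Ac): (-1715/90288)·2376/1715 + 77/152·23/77 = 1/8 ✓
b·Ac²: (-1715/90288)·(-594/245) + 77/152·17/231 = 1/12 ✓
b·A²c: 77/152·19/231 = 1/24 ✓; 4 stages ⇒ order 4.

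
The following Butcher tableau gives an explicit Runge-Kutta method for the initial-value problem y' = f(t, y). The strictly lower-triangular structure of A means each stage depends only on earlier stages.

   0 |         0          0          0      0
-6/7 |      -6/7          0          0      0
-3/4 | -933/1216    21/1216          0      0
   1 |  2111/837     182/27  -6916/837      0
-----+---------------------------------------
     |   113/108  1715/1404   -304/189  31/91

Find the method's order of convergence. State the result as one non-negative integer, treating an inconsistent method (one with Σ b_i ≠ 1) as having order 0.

4

b = (113/108, 1715/1404, -304/189, 31/91)
c = (0, -6/7, -3/4, 1)
Ac = (0, 0, -9/608, 13/31)
Σ b_i: 113/108·1 + 1715/1404·1 + (-304/189)·1 + 31/91·1 = 1 ✓
b·c: 1715/1404·(-6/7) + (-304/189)·(-3/4) + 31/91·1 = 1/2 ✓
b·c²: 1715/1404·36/49 + (-304/189)·9/16 + 31/91·1 = 1/3 ✓
b·Ac: (-304/189)·(-9/608) + 31/91·13/31 = 1/6 ✓
b·c³: 1715/1404·(-216/343) + (-304/189)·(-27/64) + 31/91·1 = 1/4 ✓
b·(c∘Ac): (-304/189)·27/2432 + 31/91·13/31 = 1/8 ✓
b·Ac²: (-304/189)·27/2128 + 31/91·793/2604 = 1/12 ✓
b·A²c: 31/91·91/744 = 1/24 ✓; 4 stages ⇒ order 4.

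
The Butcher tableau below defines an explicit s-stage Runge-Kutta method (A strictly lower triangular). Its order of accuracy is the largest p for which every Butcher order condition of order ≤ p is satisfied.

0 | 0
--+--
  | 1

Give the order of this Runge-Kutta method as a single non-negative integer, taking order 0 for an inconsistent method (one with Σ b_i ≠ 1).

b = (1)
c = (0)
Σ b_i: 1·1 = 1 ✓; 1 stage ⇒ order 1.

1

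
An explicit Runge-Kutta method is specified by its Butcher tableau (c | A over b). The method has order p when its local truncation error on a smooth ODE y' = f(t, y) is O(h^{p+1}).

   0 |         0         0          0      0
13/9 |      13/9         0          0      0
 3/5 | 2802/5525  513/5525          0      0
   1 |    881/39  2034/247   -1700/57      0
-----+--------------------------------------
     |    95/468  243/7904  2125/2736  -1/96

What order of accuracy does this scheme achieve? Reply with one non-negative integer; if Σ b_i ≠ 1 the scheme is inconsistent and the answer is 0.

b = (95/468, 243/7904, 2125/2736, -1/96)
c = (0, 13/9, 3/5, 1)
Ac = (0, 0, 57/425, -6)
Σ b_i: 95/468·1 + 243/7904·1 + 2125/2736·1 + (-1/96)·1 = 1 ✓
b·c: 243/7904·13/9 + 2125/2736·3/5 + (-1/96)·1 = 1/2 ✓
b·c²: 243/7904·169/81 + 2125/2736·9/25 + (-1/96)·1 = 1/3 ✓
b·Ac: 2125/2736·57/425 + (-1/96)·(-6) = 1/6 ✓
b·c³: 243/7904·2197/729 + 2125/2736·27/125 + (-1/96)·1 = 1/4 ✓
b·(c∘Ac): 2125/2736·171/2125 + (-1/96)·(-6) = 1/8 ✓
b·Ac²: 2125/2736·247/1275 + (-1/96)·58/9 = 1/12 ✓
b·A²c: (-1/96)·(-4) = 1/24 ✓; 4 stages ⇒ order 4.

4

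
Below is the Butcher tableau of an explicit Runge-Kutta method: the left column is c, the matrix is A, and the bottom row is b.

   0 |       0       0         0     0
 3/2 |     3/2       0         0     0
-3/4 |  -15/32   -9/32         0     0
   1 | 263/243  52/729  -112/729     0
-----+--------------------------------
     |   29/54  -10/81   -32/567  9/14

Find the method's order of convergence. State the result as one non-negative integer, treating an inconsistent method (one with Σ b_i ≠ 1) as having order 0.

b = (29/54, -10/81, -32/567, 9/14)
c = (0, 3/2, -3/4, 1)
Ac = (0, 0, -27/64, 2/9)
Σ b_i: 29/54·1 + (-10/81)·1 + (-32/567)·1 + 9/14·1 = 1 ✓
b·c: (-10/81)·3/2 + (-32/567)·(-3/4) + 9/14·1 = 1/2 ✓
b·c²: (-10/81)·9/4 + (-32/567)·9/16 + 9/14·1 = 1/3 ✓
b·Ac: (-32/567)·(-27/64) + 9/14·2/9 = 1/6 ✓
b·c³: (-10/81)·27/8 + (-32/567)·(-27/64) + 9/14·1 = 1/4 ✓
b·(c∘Ac): (-32/567)·81/256 + 9/14·2/9 = 1/8 ✓
b·Ac²: (-32/567)·(-81/128) + 9/14·2/27 = 1/12 ✓
b·A²c: 9/14·7/108 = 1/24 ✓; 4 stages ⇒ order 4.

4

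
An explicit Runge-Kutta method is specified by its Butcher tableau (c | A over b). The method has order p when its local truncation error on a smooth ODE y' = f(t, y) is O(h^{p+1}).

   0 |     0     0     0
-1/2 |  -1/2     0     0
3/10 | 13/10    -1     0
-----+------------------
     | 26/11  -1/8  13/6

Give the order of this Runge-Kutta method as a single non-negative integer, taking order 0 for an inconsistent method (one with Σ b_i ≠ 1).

0

b = (26/11, -1/8, 13/6)
c = (0, -1/2, 3/10)
Ac = (0, 0, 1/2)
Σ b_i: 26/11·1 + (-1/8)·1 + 13/6·1 = 1163/264 ≠ 1 ⇒ order 0.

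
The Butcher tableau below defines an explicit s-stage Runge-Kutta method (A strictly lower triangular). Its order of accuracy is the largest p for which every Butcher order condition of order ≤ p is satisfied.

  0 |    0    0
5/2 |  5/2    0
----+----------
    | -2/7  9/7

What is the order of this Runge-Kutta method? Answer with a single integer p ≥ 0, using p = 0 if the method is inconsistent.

1

b = (-2/7, 9/7)
c = (0, 5/2)
Σ b_i: (-2/7)·1 + 9/7·1 = 1 ✓
b·c: 9/7·5/2 = 45/14 ≠ 1/2 ⇒ order 1.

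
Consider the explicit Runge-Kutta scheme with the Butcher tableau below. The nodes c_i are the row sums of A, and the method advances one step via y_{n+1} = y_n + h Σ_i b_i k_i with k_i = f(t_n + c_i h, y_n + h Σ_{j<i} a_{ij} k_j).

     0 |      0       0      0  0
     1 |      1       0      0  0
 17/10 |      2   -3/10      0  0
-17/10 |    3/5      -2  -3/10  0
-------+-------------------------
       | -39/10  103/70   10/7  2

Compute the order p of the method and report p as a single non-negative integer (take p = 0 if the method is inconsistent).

2

b = (-39/10, 103/70, 10/7, 2)
c = (0, 1, 17/10, -17/10)
Ac = (0, 0, -3/10, -251/100)
Σ b_i: (-39/10)·1 + 103/70·1 + 10/7·1 + 2·1 = 1 ✓
b·c: 103/70·1 + 10/7·17/10 + 2·(-17/10) = 1/2 ✓
b·c²: 103/70·1 + 10/7·289/100 + 2·289/100 = 569/50 ≠ 1/3 ⇒ order 2.
b·Ac: 10/7·(-3/10) + 2·(-251/100) = -1907/350 ≠ 1/6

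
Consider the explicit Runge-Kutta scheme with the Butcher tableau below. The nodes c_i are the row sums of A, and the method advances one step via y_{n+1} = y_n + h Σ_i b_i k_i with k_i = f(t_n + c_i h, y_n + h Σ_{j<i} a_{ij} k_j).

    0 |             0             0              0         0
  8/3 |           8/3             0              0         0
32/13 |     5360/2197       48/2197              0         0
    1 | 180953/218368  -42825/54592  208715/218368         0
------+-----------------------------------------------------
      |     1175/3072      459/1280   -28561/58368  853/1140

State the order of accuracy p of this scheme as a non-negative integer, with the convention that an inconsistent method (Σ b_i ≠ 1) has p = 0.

4

b = (1175/3072, 459/1280, -28561/58368, 853/1140)
c = (0, 8/3, 32/13, 1)
Ac = (0, 0, 128/2197, 445/1706)
Σ b_i: 1175/3072·1 + 459/1280·1 + (-28561/58368)·1 + 853/1140·1 = 1 ✓
b·c: 459/1280·8/3 + (-28561/58368)·32/13 + 853/1140·1 = 1/2 ✓
b·c²: 459/1280·64/9 + (-28561/58368)·1024/169 + 853/1140·1 = 1/3 ✓
b·Ac: (-28561/58368)·128/2197 + 853/1140·445/1706 = 1/6 ✓
b·c³: 459/1280·512/27 + (-28561/58368)·32768/2197 + 853/1140·1 = 1/4 ✓
b·(c∘Ac): (-28561/58368)·4096/28561 + 853/1140·445/1706 = 1/8 ✓
b·Ac²: (-28561/58368)·1024/6591 + 853/1140·545/2559 = 1/12 ✓
b·A²c: 853/1140·95/1706 = 1/24 ✓; 4 stages ⇒ order 4.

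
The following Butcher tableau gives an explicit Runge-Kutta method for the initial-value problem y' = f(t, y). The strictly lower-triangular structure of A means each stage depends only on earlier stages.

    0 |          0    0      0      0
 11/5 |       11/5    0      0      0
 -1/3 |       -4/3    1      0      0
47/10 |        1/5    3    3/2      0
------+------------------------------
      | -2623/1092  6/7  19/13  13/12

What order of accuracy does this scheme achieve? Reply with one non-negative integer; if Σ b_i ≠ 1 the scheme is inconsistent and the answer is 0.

b = (-2623/1092, 6/7, 19/13, 13/12)
c = (0, 11/5, -1/3, 47/10)
Ac = (0, 0, 11/5, 61/10)
Σ b_i: (-2623/1092)·1 + 6/7·1 + 19/13·1 + 13/12·1 = 1 ✓
b·c: 6/7·11/5 + 19/13·(-1/3) + 13/12·47/10 = 70873/10920 ≠ 1/2 ⇒ order 1.

1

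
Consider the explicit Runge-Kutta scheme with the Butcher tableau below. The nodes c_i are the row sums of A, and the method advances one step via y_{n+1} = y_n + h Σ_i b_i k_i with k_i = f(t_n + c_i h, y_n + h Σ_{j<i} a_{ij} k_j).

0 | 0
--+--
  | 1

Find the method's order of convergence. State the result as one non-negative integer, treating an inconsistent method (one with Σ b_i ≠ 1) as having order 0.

1

b = (1)
c = (0)
Σ b_i: 1·1 = 1 ✓; 1 stage ⇒ order 1.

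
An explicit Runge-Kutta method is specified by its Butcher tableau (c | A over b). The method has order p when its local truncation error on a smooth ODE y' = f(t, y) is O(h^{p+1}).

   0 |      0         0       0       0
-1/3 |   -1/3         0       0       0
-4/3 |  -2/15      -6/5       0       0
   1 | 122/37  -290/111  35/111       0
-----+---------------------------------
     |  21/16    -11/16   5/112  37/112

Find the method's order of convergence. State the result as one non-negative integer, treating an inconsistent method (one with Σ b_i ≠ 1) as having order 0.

4

b = (21/16, -11/16, 5/112, 37/112)
c = (0, -1/3, -4/3, 1)
Ac = (0, 0, 2/5, 50/111)
Σ b_i: 21/16·1 + (-11/16)·1 + 5/112·1 + 37/112·1 = 1 ✓
b·c: (-11/16)·(-1/3) + 5/112·(-4/3) + 37/112·1 = 1/2 ✓
b·c²: (-11/16)·1/9 + 5/112·16/9 + 37/112·1 = 1/3 ✓
b·Ac: 5/112·2/5 + 37/112·50/111 = 1/6 ✓
b·c³: (-11/16)·(-1/27) + 5/112·(-64/27) + 37/112·1 = 1/4 ✓
b·(c∘Ac): 5/112·(-8/15) + 37/112·50/111 = 1/8 ✓
b·Ac²: 5/112·(-2/15) + 37/112·10/37 = 1/12 ✓
b·A²c: 37/112·14/111 = 1/24 ✓; 4 stages ⇒ order 4.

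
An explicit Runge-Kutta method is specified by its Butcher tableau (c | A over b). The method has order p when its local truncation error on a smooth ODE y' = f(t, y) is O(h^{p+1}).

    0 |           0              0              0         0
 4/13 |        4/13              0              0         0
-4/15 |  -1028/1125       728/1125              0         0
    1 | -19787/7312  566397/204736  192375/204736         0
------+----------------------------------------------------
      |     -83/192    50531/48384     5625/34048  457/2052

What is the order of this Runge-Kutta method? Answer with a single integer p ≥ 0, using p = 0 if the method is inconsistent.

b = (-83/192, 50531/48384, 5625/34048, 457/2052)
c = (0, 4/13, -4/15, 1)
Ac = (0, 0, 224/1125, 549/914)
Σ b_i: (-83/192)·1 + 50531/48384·1 + 5625/34048·1 + 457/2052·1 = 1 ✓
b·c: 50531/48384·4/13 + 5625/34048·(-4/15) + 457/2052·1 = 1/2 ✓
b·c²: 50531/48384·16/169 + 5625/34048·16/225 + 457/2052·1 = 1/3 ✓
b·Ac: 5625/34048·224/1125 + 457/2052·549/914 = 1/6 ✓
b·c³: 50531/48384·64/2197 + 5625/34048·(-64/3375) + 457/2052·1 = 1/4 ✓
b·(c∘Ac): 5625/34048·(-896/16875) + 457/2052·549/914 = 1/8 ✓
b·Ac²: 5625/34048·896/14625 + 457/2052·1953/5941 = 1/12 ✓
b·A²c: 457/2052·171/914 = 1/24 ✓; 4 stages ⇒ order 4.

4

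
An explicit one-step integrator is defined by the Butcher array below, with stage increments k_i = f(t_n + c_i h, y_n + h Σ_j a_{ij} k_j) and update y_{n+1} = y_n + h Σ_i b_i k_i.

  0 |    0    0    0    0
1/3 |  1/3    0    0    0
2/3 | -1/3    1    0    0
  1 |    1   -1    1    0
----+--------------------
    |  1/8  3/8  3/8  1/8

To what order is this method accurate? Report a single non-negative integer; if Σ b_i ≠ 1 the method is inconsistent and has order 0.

b = (1/8, 3/8, 3/8, 1/8)
c = (0, 1/3, 2/3, 1)
Ac = (0, 0, 1/3, 1/3)
Σ b_i: 1/8·1 + 3/8·1 + 3/8·1 + 1/8·1 = 1 ✓
b·c: 3/8·1/3 + 3/8·2/3 + 1/8·1 = 1/2 ✓
b·c²: 3/8·1/9 + 3/8·4/9 + 1/8·1 = 1/3 ✓
b·Ac: 3/8·1/3 + 1/8·1/3 = 1/6 ✓
b·c³: 3/8·1/27 + 3/8·8/27 + 1/8·1 = 1/4 ✓
b·(c∘Ac): 3/8·2/9 + 1/8·1/3 = 1/8 ✓
b·Ac²: 3/8·1/9 + 1/8·1/3 = 1/12 ✓
b·A²c: 1/8·1/3 = 1/24 ✓; 4 stages ⇒ order 4.

4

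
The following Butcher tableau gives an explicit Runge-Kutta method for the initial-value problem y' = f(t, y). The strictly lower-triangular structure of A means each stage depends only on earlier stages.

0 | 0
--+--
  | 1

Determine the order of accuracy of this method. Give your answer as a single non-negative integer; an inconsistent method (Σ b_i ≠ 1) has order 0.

b = (1)
c = (0)
Σ b_i: 1·1 = 1 ✓; 1 stage ⇒ order 1.

1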